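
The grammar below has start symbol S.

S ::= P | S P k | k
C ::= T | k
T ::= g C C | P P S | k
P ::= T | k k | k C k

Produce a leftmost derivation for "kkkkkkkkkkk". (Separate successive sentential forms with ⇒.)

S⇒SPk⇒SPkPk⇒SPkPkPk⇒PPkPkPk⇒kCkPkPkPk⇒kkkPkPkPk⇒kkkkCkkPkPk⇒kkkkkkkPkPk⇒kkkkkkkTkPk⇒kkkkkkkkkPk⇒kkkkkkkkkTk⇒kkkkkkkkkkk

S ⇒ SPk   [S ::= S P k]
SPk ⇒ SPkPk   [S ::= S P k]
SPkPk ⇒ SPkPkPk   [S ::= S P k]
SPkPkPk ⇒ PPkPkPk   [S ::= P]
PPkPkPk ⇒ kCkPkPkPk   [P ::= k C k]
kCkPkPkPk ⇒ kkkPkPkPk   [C ::= k]
kkkPkPkPk ⇒ kkkkCkkPkPk   [P ::= k C k]
kkkkCkkPkPk ⇒ kkkkkkkPkPk   [C ::= k]
kkkkkkkPkPk ⇒ kkkkkkkTkPk   [P ::= T]
kkkkkkkTkPk ⇒ kkkkkkkkkPk   [T ::= k]
kkkkkkkkkPk ⇒ kkkkkkkkkTk   [P ::= T]
kkkkkkkkkTk ⇒ kkkkkkkkkkk   [T ::= k]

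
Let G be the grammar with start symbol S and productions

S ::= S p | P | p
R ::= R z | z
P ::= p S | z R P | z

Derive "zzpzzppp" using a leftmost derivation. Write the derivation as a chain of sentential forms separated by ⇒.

S ⇒ Sp ⇒ Pp ⇒ zRPp ⇒ zzPp ⇒ zzpSp ⇒ zzpPp ⇒ zzpzRPp ⇒ zzpzzPp ⇒ zzpzzpSp ⇒ zzpzzppp

S ⇒ Sp   [S ::= S p]
Sp ⇒ Pp   [S ::= P]
Pp ⇒ zRPp   [P ::= z R P]
zRPp ⇒ zzPp   [R ::= z]
zzPp ⇒ zzpSp   [P ::= p S]
zzpSp ⇒ zzpPp   [S ::= P]
zzpPp ⇒ zzpzRPp   [P ::= z R P]
zzpzRPp ⇒ zzpzzPp   [R ::= z]
zzpzzPp ⇒ zzpzzpSp   [P ::= p S]
zzpzzpSp ⇒ zzpzzppp   [S ::= p]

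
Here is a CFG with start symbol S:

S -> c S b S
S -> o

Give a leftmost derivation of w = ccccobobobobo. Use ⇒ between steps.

S ⇒ cSbS   [S -> c S b S]
cSbS ⇒ ccSbSbS   [S -> c S b S]
ccSbSbS ⇒ cccSbSbSbS   [S -> c S b S]
cccSbSbSbS ⇒ ccccSbSbSbSbS   [S -> c S b S]
ccccSbSbSbSbS ⇒ ccccobSbSbSbS   [S -> o]
ccccobSbSbSbS ⇒ ccccobobSbSbS   [S -> o]
ccccobobSbSbS ⇒ ccccobobobSbS   [S -> o]
ccccobobobSbS ⇒ ccccobobobobS   [S -> o]
ccccobobobobS ⇒ ccccobobobobo   [S -> o]

S⇒cSbS⇒ccSbSbS⇒cccSbSbSbS⇒ccccSbSbSbSbS⇒ccccobSbSbSbS⇒ccccobobSbSbS⇒ccccobobobSbS⇒ccccobobobobS⇒ccccobobobobo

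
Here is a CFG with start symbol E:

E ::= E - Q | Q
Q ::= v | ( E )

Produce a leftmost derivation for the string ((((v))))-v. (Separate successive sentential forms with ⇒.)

E ⇒ E-Q ⇒ Q-Q ⇒ (E)-Q ⇒ (Q)-Q ⇒ ((E))-Q ⇒ ((Q))-Q ⇒ (((E)))-Q ⇒ (((Q)))-Q ⇒ ((((E))))-Q ⇒ ((((Q))))-Q ⇒ ((((v))))-Q ⇒ ((((v))))-v

E ⇒ E-Q   [E ::= E - Q]
E-Q ⇒ Q-Q   [E ::= Q]
Q-Q ⇒ (E)-Q   [Q ::= ( E )]
(E)-Q ⇒ (Q)-Q   [E ::= Q]
(Q)-Q ⇒ ((E))-Q   [Q ::= ( E )]
((E))-Q ⇒ ((Q))-Q   [E ::= Q]
((Q))-Q ⇒ (((E)))-Q   [Q ::= ( E )]
(((E)))-Q ⇒ (((Q)))-Q   [E ::= Q]
(((Q)))-Q ⇒ ((((E))))-Q   [Q ::= ( E )]
((((E))))-Q ⇒ ((((Q))))-Q   [E ::= Q]
((((Q))))-Q ⇒ ((((v))))-Q   [Q ::= v]
((((v))))-Q ⇒ ((((v))))-v   [Q ::= v]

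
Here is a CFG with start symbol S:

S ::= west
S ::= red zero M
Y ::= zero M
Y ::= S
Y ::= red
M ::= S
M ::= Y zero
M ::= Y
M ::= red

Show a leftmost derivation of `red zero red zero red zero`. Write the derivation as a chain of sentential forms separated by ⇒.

S ⇒ red zero M   [S ::= red zero M]
red zero M ⇒ red zero Y   [M ::= Y]
red zero Y ⇒ red zero S   [Y ::= S]
red zero S ⇒ red zero red zero M   [S ::= red zero M]
red zero red zero M ⇒ red zero red zero Y zero   [M ::= Y zero]
red zero red zero Y zero ⇒ red zero red zero red zero   [Y ::= red]

S ⇒ red zero M ⇒ red zero Y ⇒ red zero S ⇒ red zero red zero M ⇒ red zero red zero Y zero ⇒ red zero red zero red zero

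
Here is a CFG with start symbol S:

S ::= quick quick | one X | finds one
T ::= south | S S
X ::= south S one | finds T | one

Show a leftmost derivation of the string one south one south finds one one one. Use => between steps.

S => one X => one south S one => one south one X one => one south one south S one one => one south one south finds one one one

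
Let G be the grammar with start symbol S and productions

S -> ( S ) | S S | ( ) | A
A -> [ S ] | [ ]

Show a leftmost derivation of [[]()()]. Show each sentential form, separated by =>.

S=>A=>[S]=>[SS]=>[SSS]=>[ASS]=>[[]SS]=>[[]()S]=>[[]()()]

S => A   [S -> A]
A => [S]   [A -> [ S ]]
[S] => [SS]   [S -> S S]
[SS] => [SSS]   [S -> S S]
[SSS] => [ASS]   [S -> A]
[ASS] => [[]SS]   [A -> [ ]]
[[]SS] => [[]()S]   [S -> ( )]
[[]()S] => [[]()()]   [S -> ( )]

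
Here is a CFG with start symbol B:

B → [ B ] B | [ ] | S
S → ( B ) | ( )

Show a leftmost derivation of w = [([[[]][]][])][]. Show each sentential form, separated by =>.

B=>[B]B=>[S]B=>[(B)]B=>[([B]B)]B=>[([[B]B]B)]B=>[([[[]]B]B)]B=>[([[[]][]]B)]B=>[([[[]][]][])]B=>[([[[]][]][])][]

B => [B]B   [B → [ B ] B]
[B]B => [S]B   [B → S]
[S]B => [(B)]B   [S → ( B )]
[(B)]B => [([B]B)]B   [B → [ B ] B]
[([B]B)]B => [([[B]B]B)]B   [B → [ B ] B]
[([[B]B]B)]B => [([[[]]B]B)]B   [B → [ ]]
[([[[]]B]B)]B => [([[[]][]]B)]B   [B → [ ]]
[([[[]][]]B)]B => [([[[]][]][])]B   [B → [ ]]
[([[[]][]][])]B => [([[[]][]][])][]   [B → [ ]]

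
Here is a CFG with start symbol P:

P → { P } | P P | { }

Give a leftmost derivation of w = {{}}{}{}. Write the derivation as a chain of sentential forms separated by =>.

P=>PP=>PPP=>{P}PP=>{{}}PP=>{{}}{}P=>{{}}{}{}

P => PP   [P → P P]
PP => PPP   [P → P P]
PPP => {P}PP   [P → { P }]
{P}PP => {{}}PP   [P → { }]
{{}}PP => {{}}{}P   [P → { }]
{{}}{}P => {{}}{}{}   [P → { }]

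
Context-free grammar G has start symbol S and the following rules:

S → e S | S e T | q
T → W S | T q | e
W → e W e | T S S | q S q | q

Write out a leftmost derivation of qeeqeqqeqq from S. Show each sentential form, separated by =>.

S => SeT => qeT => qeTq => qeWSq => qeeWeSq => qeeqSqeSq => qeeqeSqeSq => qeeqeqqeSq => qeeqeqqeqq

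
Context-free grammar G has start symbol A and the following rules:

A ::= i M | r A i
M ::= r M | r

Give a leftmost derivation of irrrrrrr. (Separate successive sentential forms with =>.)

A => iM   [A ::= i M]
iM => irM   [M ::= r M]
irM => irrM   [M ::= r M]
irrM => irrrM   [M ::= r M]
irrrM => irrrrM   [M ::= r M]
irrrrM => irrrrrM   [M ::= r M]
irrrrrM => irrrrrrM   [M ::= r M]
irrrrrrM => irrrrrrr   [M ::= r]

A => iM => irM => irrM => irrrM => irrrrM => irrrrrM => irrrrrrM => irrrrrrr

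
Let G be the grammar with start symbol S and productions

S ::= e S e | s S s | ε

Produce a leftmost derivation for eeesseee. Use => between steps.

S => eSe   [S ::= e S e]
eSe => eeSee   [S ::= e S e]
eeSee => eeeSeee   [S ::= e S e]
eeeSeee => eeesSseee   [S ::= s S s]
eeesSseee => eeesseee   [S ::= ε]

S=>eSe=>eeSee=>eeeSeee=>eeesSseee=>eeesseee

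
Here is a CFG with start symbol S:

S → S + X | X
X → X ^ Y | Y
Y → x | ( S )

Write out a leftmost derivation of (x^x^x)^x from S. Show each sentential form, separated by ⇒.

S ⇒ X   [S → X]
X ⇒ X^Y   [X → X ^ Y]
X^Y ⇒ Y^Y   [X → Y]
Y^Y ⇒ (S)^Y   [Y → ( S )]
(S)^Y ⇒ (X)^Y   [S → X]
(X)^Y ⇒ (X^Y)^Y   [X → X ^ Y]
(X^Y)^Y ⇒ (X^Y^Y)^Y   [X → X ^ Y]
(X^Y^Y)^Y ⇒ (Y^Y^Y)^Y   [X → Y]
(Y^Y^Y)^Y ⇒ (x^Y^Y)^Y   [Y → x]
(x^Y^Y)^Y ⇒ (x^x^Y)^Y   [Y → x]
(x^x^Y)^Y ⇒ (x^x^x)^Y   [Y → x]
(x^x^x)^Y ⇒ (x^x^x)^x   [Y → x]

S ⇒ X ⇒ X^Y ⇒ Y^Y ⇒ (S)^Y ⇒ (X)^Y ⇒ (X^Y)^Y ⇒ (X^Y^Y)^Y ⇒ (Y^Y^Y)^Y ⇒ (x^Y^Y)^Y ⇒ (x^x^Y)^Y ⇒ (x^x^x)^Y ⇒ (x^x^x)^x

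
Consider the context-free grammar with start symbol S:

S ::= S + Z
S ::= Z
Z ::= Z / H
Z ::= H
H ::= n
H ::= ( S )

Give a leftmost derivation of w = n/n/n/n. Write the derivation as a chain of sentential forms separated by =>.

S => Z   [S ::= Z]
Z => Z/H   [Z ::= Z / H]
Z/H => Z/H/H   [Z ::= Z / H]
Z/H/H => Z/H/H/H   [Z ::= Z / H]
Z/H/H/H => H/H/H/H   [Z ::= H]
H/H/H/H => n/H/H/H   [H ::= n]
n/H/H/H => n/n/H/H   [H ::= n]
n/n/H/H => n/n/n/H   [H ::= n]
n/n/n/H => n/n/n/n   [H ::= n]

S=>Z=>Z/H=>Z/H/H=>Z/H/H/H=>H/H/H/H=>n/H/H/H=>n/n/H/H=>n/n/n/H=>n/n/n/n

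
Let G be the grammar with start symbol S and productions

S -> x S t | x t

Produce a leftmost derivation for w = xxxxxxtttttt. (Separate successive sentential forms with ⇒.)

S ⇒ xSt   [S -> x S t]
xSt ⇒ xxStt   [S -> x S t]
xxStt ⇒ xxxSttt   [S -> x S t]
xxxSttt ⇒ xxxxStttt   [S -> x S t]
xxxxStttt ⇒ xxxxxSttttt   [S -> x S t]
xxxxxSttttt ⇒ xxxxxxtttttt   [S -> x t]

S ⇒ xSt ⇒ xxStt ⇒ xxxSttt ⇒ xxxxStttt ⇒ xxxxxSttttt ⇒ xxxxxxtttttt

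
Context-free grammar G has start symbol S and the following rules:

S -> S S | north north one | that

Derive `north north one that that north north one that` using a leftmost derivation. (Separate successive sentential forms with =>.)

S => S S   [S -> S S]
S S => S S S   [S -> S S]
S S S => north north one S S   [S -> north north one]
north north one S S => north north one that S   [S -> that]
north north one that S => north north one that S S   [S -> S S]
north north one that S S => north north one that S S S   [S -> S S]
north north one that S S S => north north one that that S S   [S -> that]
north north one that that S S => north north one that that north north one S   [S -> north north one]
north north one that that north north one S => north north one that that north north one that   [S -> that]

S => S S => S S S => north north one S S => north north one that S => north north one that S S => north north one that S S S => north north one that that S S => north north one that that north north one S => north north one that that north north one that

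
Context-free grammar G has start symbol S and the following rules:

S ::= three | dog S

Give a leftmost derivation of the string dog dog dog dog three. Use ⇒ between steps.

S ⇒ dog S   [S ::= dog S]
dog S ⇒ dog dog S   [S ::= dog S]
dog dog S ⇒ dog dog dog S   [S ::= dog S]
dog dog dog S ⇒ dog dog dog dog S   [S ::= dog S]
dog dog dog dog S ⇒ dog dog dog dog three   [S ::= three]

S ⇒ dog S ⇒ dog dog S ⇒ dog dog dog S ⇒ dog dog dog dog S ⇒ dog dog dog dog three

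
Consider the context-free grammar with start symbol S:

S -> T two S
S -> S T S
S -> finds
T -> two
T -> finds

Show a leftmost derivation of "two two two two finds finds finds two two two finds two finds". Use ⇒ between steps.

S ⇒ T two S ⇒ two two S ⇒ two two S T S ⇒ two two T two S T S ⇒ two two two two S T S ⇒ two two two two finds T S ⇒ two two two two finds finds S ⇒ two two two two finds finds T two S ⇒ two two two two finds finds finds two S ⇒ two two two two finds finds finds two T two S ⇒ two two two two finds finds finds two two two S ⇒ two two two two finds finds finds two two two T two S ⇒ two two two two finds finds finds two two two finds two S ⇒ two two two two finds finds finds two two two finds two finds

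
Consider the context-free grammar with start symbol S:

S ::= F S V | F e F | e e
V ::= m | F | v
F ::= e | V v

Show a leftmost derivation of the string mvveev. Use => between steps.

S => FeF => VveF => FveF => VvveF => mvveF => mvveVv => mvveFv => mvveev

S => FeF   [S ::= F e F]
FeF => VveF   [F ::= V v]
VveF => FveF   [V ::= F]
FveF => VvveF   [F ::= V v]
VvveF => mvveF   [V ::= m]
mvveF => mvveVv   [F ::= V v]
mvveVv => mvveFv   [V ::= F]
mvveFv => mvveev   [F ::= e]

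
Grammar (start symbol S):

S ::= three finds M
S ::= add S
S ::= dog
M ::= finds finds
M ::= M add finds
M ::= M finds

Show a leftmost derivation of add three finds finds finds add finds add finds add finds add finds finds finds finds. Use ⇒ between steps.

S ⇒ add S ⇒ add three finds M ⇒ add three finds M finds ⇒ add three finds M finds finds ⇒ add three finds M finds finds finds ⇒ add three finds M add finds finds finds finds ⇒ add three finds M add finds add finds finds finds finds ⇒ add three finds M add finds add finds add finds finds finds finds ⇒ add three finds M add finds add finds add finds add finds finds finds finds ⇒ add three finds finds finds add finds add finds add finds add finds finds finds finds

S ⇒ add S   [S ::= add S]
add S ⇒ add three finds M   [S ::= three finds M]
add three finds M ⇒ add three finds M finds   [M ::= M finds]
add three finds M finds ⇒ add three finds M finds finds   [M ::= M finds]
add three finds M finds finds ⇒ add three finds M finds finds finds   [M ::= M finds]
add three finds M finds finds finds ⇒ add three finds M add finds finds finds finds   [M ::= M add finds]
add three finds M add finds finds finds finds ⇒ add three finds M add finds add finds finds finds finds   [M ::= M add finds]
add three finds M add finds add finds finds finds finds ⇒ add three finds M add finds add finds add finds finds finds finds   [M ::= M add finds]
add three finds M add finds add finds add finds finds finds finds ⇒ add three finds M add finds add finds add finds add finds finds finds finds   [M ::= M add finds]
add three finds M add finds add finds add finds add finds finds finds finds ⇒ add three finds finds finds add finds add finds add finds add finds finds finds finds   [M ::= finds finds]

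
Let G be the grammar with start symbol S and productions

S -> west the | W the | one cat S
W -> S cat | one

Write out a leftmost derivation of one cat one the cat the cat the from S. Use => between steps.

S => one cat S => one cat W the => one cat S cat the => one cat W the cat the => one cat S cat the cat the => one cat W the cat the cat the => one cat one the cat the cat the

S => one cat S   [S -> one cat S]
one cat S => one cat W the   [S -> W the]
one cat W the => one cat S cat the   [W -> S cat]
one cat S cat the => one cat W the cat the   [S -> W the]
one cat W the cat the => one cat S cat the cat the   [W -> S cat]
one cat S cat the cat the => one cat W the cat the cat the   [S -> W the]
one cat W the cat the cat the => one cat one the cat the cat the   [W -> one]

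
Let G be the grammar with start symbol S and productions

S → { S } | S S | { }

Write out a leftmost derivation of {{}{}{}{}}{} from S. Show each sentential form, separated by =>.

S => SS   [S → S S]
SS => {S}S   [S → { S }]
{S}S => {SS}S   [S → S S]
{SS}S => {SSS}S   [S → S S]
{SSS}S => {{}SS}S   [S → { }]
{{}SS}S => {{}SSS}S   [S → S S]
{{}SSS}S => {{}{}SS}S   [S → { }]
{{}{}SS}S => {{}{}{}S}S   [S → { }]
{{}{}{}S}S => {{}{}{}{}}S   [S → { }]
{{}{}{}{}}S => {{}{}{}{}}{}   [S → { }]

S => SS => {S}S => {SS}S => {SSS}S => {{}SS}S => {{}SSS}S => {{}{}SS}S => {{}{}{}S}S => {{}{}{}{}}S => {{}{}{}{}}{}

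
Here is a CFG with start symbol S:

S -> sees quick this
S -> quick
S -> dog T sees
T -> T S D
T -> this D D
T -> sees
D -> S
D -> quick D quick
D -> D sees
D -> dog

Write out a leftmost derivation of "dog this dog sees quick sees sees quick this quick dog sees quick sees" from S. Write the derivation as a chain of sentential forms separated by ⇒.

S ⇒ dog T sees ⇒ dog T S D sees ⇒ dog this D D S D sees ⇒ dog this D sees D S D sees ⇒ dog this dog sees D S D sees ⇒ dog this dog sees D sees S D sees ⇒ dog this dog sees S sees S D sees ⇒ dog this dog sees quick sees S D sees ⇒ dog this dog sees quick sees sees quick this D sees ⇒ dog this dog sees quick sees sees quick this quick D quick sees ⇒ dog this dog sees quick sees sees quick this quick D sees quick sees ⇒ dog this dog sees quick sees sees quick this quick dog sees quick sees

S ⇒ dog T sees   [S -> dog T sees]
dog T sees ⇒ dog T S D sees   [T -> T S D]
dog T S D sees ⇒ dog this D D S D sees   [T -> this D D]
dog this D D S D sees ⇒ dog this D sees D S D sees   [D -> D sees]
dog this D sees D S D sees ⇒ dog this dog sees D S D sees   [D -> dog]
dog this dog sees D S D sees ⇒ dog this dog sees D sees S D sees   [D -> D sees]
dog this dog sees D sees S D sees ⇒ dog this dog sees S sees S D sees   [D -> S]
dog this dog sees S sees S D sees ⇒ dog this dog sees quick sees S D sees   [S -> quick]
dog this dog sees quick sees S D sees ⇒ dog this dog sees quick sees sees quick this D sees   [S -> sees quick this]
dog this dog sees quick sees sees quick this D sees ⇒ dog this dog sees quick sees sees quick this quick D quick sees   [D -> quick D quick]
dog this dog sees quick sees sees quick this quick D quick sees ⇒ dog this dog sees quick sees sees quick this quick D sees quick sees   [D -> D sees]
dog this dog sees quick sees sees quick this quick D sees quick sees ⇒ dog this dog sees quick sees sees quick this quick dog sees quick sees   [D -> dog]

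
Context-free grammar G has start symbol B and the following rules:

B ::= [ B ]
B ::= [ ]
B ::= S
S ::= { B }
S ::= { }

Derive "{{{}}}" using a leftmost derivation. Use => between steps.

B => S => {B} => {S} => {{B}} => {{S}} => {{{}}}

B => S   [B ::= S]
S => {B}   [S ::= { B }]
{B} => {S}   [B ::= S]
{S} => {{B}}   [S ::= { B }]
{{B}} => {{S}}   [B ::= S]
{{S}} => {{{}}}   [S ::= { }]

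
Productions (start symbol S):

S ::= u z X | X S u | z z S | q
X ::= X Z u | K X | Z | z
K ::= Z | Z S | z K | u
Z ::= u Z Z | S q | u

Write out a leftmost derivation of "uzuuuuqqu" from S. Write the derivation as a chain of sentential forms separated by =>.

S => uzX => uzKX => uzuX => uzuZ => uzuuZZ => uzuuuZZZ => uzuuuuZZ => uzuuuuSqZ => uzuuuuqqZ => uzuuuuqqu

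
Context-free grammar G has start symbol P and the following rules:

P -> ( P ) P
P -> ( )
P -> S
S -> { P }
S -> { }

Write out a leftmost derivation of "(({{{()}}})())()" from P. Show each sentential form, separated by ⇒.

P ⇒ (P)P   [P -> ( P ) P]
(P)P ⇒ ((P)P)P   [P -> ( P ) P]
((P)P)P ⇒ ((S)P)P   [P -> S]
((S)P)P ⇒ (({P})P)P   [S -> { P }]
(({P})P)P ⇒ (({S})P)P   [P -> S]
(({S})P)P ⇒ (({{P}})P)P   [S -> { P }]
(({{P}})P)P ⇒ (({{S}})P)P   [P -> S]
(({{S}})P)P ⇒ (({{{P}}})P)P   [S -> { P }]
(({{{P}}})P)P ⇒ (({{{()}}})P)P   [P -> ( )]
(({{{()}}})P)P ⇒ (({{{()}}})())P   [P -> ( )]
(({{{()}}})())P ⇒ (({{{()}}})())()   [P -> ( )]

P⇒(P)P⇒((P)P)P⇒((S)P)P⇒(({P})P)P⇒(({S})P)P⇒(({{P}})P)P⇒(({{S}})P)P⇒(({{{P}}})P)P⇒(({{{()}}})P)P⇒(({{{()}}})())P⇒(({{{()}}})())()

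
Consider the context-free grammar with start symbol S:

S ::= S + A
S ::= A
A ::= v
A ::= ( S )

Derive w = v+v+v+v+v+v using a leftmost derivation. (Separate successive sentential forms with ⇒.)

S ⇒ S+A ⇒ S+A+A ⇒ S+A+A+A ⇒ S+A+A+A+A ⇒ S+A+A+A+A+A ⇒ A+A+A+A+A+A ⇒ v+A+A+A+A+A ⇒ v+v+A+A+A+A ⇒ v+v+v+A+A+A ⇒ v+v+v+v+A+A ⇒ v+v+v+v+v+A ⇒ v+v+v+v+v+v

S ⇒ S+A   [S ::= S + A]
S+A ⇒ S+A+A   [S ::= S + A]
S+A+A ⇒ S+A+A+A   [S ::= S + A]
S+A+A+A ⇒ S+A+A+A+A   [S ::= S + A]
S+A+A+A+A ⇒ S+A+A+A+A+A   [S ::= S + A]
S+A+A+A+A+A ⇒ A+A+A+A+A+A   [S ::= A]
A+A+A+A+A+A ⇒ v+A+A+A+A+A   [A ::= v]
v+A+A+A+A+A ⇒ v+v+A+A+A+A   [A ::= v]
v+v+A+A+A+A ⇒ v+v+v+A+A+A   [A ::= v]
v+v+v+A+A+A ⇒ v+v+v+v+A+A   [A ::= v]
v+v+v+v+A+A ⇒ v+v+v+v+v+A   [A ::= v]
v+v+v+v+v+A ⇒ v+v+v+v+v+v   [A ::= v]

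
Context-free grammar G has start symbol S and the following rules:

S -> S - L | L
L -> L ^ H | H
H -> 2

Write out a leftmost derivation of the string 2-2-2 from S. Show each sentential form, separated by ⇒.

S ⇒ S-L ⇒ S-L-L ⇒ L-L-L ⇒ H-L-L ⇒ 2-L-L ⇒ 2-H-L ⇒ 2-2-L ⇒ 2-2-H ⇒ 2-2-2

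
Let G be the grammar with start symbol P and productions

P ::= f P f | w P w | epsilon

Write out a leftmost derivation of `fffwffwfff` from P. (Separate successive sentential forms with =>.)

P => fPf => ffPff => fffPfff => fffwPwfff => fffwfPfwfff => fffwffwfff

P => fPf   [P ::= f P f]
fPf => ffPff   [P ::= f P f]
ffPff => fffPfff   [P ::= f P f]
fffPfff => fffwPwfff   [P ::= w P w]
fffwPwfff => fffwfPfwfff   [P ::= f P f]
fffwfPfwfff => fffwffwfff   [P ::= epsilon]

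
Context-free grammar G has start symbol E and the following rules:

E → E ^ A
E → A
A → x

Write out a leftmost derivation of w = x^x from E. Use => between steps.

E => E^A => A^A => x^A => x^x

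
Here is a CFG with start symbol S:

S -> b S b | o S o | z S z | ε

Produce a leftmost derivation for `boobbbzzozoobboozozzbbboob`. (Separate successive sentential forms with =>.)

S => bSb   [S -> b S b]
bSb => boSob   [S -> o S o]
boSob => booSoob   [S -> o S o]
booSoob => boobSboob   [S -> b S b]
boobSboob => boobbSbboob   [S -> b S b]
boobbSbboob => boobbbSbbboob   [S -> b S b]
boobbbSbbboob => boobbbzSzbbboob   [S -> z S z]
boobbbzSzbbboob => boobbbzzSzzbbboob   [S -> z S z]
boobbbzzSzzbbboob => boobbbzzoSozzbbboob   [S -> o S o]
boobbbzzoSozzbbboob => boobbbzzozSzozzbbboob   [S -> z S z]
boobbbzzozSzozzbbboob => boobbbzzozoSozozzbbboob   [S -> o S o]
boobbbzzozoSozozzbbboob => boobbbzzozooSoozozzbbboob   [S -> o S o]
boobbbzzozooSoozozzbbboob => boobbbzzozoobSboozozzbbboob   [S -> b S b]
boobbbzzozoobSboozozzbbboob => boobbbzzozoobboozozzbbboob   [S -> ε]

S=>bSb=>boSob=>booSoob=>boobSboob=>boobbSbboob=>boobbbSbbboob=>boobbbzSzbbboob=>boobbbzzSzzbbboob=>boobbbzzoSozzbbboob=>boobbbzzozSzozzbbboob=>boobbbzzozoSozozzbbboob=>boobbbzzozooSoozozzbbboob=>boobbbzzozoobSboozozzbbboob=>boobbbzzozoobboozozzbbboob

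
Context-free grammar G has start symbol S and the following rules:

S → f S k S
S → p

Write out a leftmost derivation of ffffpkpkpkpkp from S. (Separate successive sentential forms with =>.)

S => fSkS => ffSkSkS => fffSkSkSkS => ffffSkSkSkSkS => ffffpkSkSkSkS => ffffpkpkSkSkS => ffffpkpkpkSkS => ffffpkpkpkpkS => ffffpkpkpkpkp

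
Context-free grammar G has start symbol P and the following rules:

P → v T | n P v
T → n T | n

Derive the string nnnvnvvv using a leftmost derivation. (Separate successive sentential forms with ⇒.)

P ⇒ nPv   [P → n P v]
nPv ⇒ nnPvv   [P → n P v]
nnPvv ⇒ nnnPvvv   [P → n P v]
nnnPvvv ⇒ nnnvTvvv   [P → v T]
nnnvTvvv ⇒ nnnvnvvv   [T → n]

P ⇒ nPv ⇒ nnPvv ⇒ nnnPvvv ⇒ nnnvTvvv ⇒ nnnvnvvv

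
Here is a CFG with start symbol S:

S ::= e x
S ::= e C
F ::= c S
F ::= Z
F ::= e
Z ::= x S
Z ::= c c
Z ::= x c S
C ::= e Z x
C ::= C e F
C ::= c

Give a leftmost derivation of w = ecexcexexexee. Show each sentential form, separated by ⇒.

S⇒eC⇒eCeF⇒eCeFeF⇒eCeFeFeF⇒eceFeFeF⇒eceZeFeF⇒ecexcSeFeF⇒ecexcexeFeF⇒ecexcexeZeF⇒ecexcexexSeF⇒ecexcexexexeF⇒ecexcexexexee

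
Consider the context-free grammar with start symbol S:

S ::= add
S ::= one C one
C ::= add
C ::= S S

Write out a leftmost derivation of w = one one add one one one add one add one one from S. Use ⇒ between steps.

S ⇒ one C one ⇒ one S S one ⇒ one one C one S one ⇒ one one add one S one ⇒ one one add one one C one one ⇒ one one add one one S S one one ⇒ one one add one one one C one S one one ⇒ one one add one one one add one S one one ⇒ one one add one one one add one add one one

S ⇒ one C one   [S ::= one C one]
one C one ⇒ one S S one   [C ::= S S]
one S S one ⇒ one one C one S one   [S ::= one C one]
one one C one S one ⇒ one one add one S one   [C ::= add]
one one add one S one ⇒ one one add one one C one one   [S ::= one C one]
one one add one one C one one ⇒ one one add one one S S one one   [C ::= S S]
one one add one one S S one one ⇒ one one add one one one C one S one one   [S ::= one C one]
one one add one one one C one S one one ⇒ one one add one one one add one S one one   [C ::= add]
one one add one one one add one S one one ⇒ one one add one one one add one add one one   [S ::= add]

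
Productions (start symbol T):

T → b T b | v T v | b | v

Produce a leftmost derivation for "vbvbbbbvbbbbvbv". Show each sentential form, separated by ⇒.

T ⇒ vTv ⇒ vbTbv ⇒ vbvTvbv ⇒ vbvbTbvbv ⇒ vbvbbTbbvbv ⇒ vbvbbbTbbbvbv ⇒ vbvbbbbTbbbbvbv ⇒ vbvbbbbvbbbbvbv

T ⇒ vTv   [T → v T v]
vTv ⇒ vbTbv   [T → b T b]
vbTbv ⇒ vbvTvbv   [T → v T v]
vbvTvbv ⇒ vbvbTbvbv   [T → b T b]
vbvbTbvbv ⇒ vbvbbTbbvbv   [T → b T b]
vbvbbTbbvbv ⇒ vbvbbbTbbbvbv   [T → b T b]
vbvbbbTbbbvbv ⇒ vbvbbbbTbbbbvbv   [T → b T b]
vbvbbbbTbbbbvbv ⇒ vbvbbbbvbbbbvbv   [T → v]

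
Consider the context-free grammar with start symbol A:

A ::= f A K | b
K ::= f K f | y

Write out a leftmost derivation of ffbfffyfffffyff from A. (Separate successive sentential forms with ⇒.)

A ⇒ fAK ⇒ ffAKK ⇒ ffbKK ⇒ ffbfKfK ⇒ ffbffKffK ⇒ ffbfffKfffK ⇒ ffbfffyfffK ⇒ ffbfffyffffKf ⇒ ffbfffyfffffKff ⇒ ffbfffyfffffyff

A ⇒ fAK   [A ::= f A K]
fAK ⇒ ffAKK   [A ::= f A K]
ffAKK ⇒ ffbKK   [A ::= b]
ffbKK ⇒ ffbfKfK   [K ::= f K f]
ffbfKfK ⇒ ffbffKffK   [K ::= f K f]
ffbffKffK ⇒ ffbfffKfffK   [K ::= f K f]
ffbfffKfffK ⇒ ffbfffyfffK   [K ::= y]
ffbfffyfffK ⇒ ffbfffyffffKf   [K ::= f K f]
ffbfffyffffKf ⇒ ffbfffyfffffKff   [K ::= f K f]
ffbfffyfffffKff ⇒ ffbfffyfffffyff   [K ::= y]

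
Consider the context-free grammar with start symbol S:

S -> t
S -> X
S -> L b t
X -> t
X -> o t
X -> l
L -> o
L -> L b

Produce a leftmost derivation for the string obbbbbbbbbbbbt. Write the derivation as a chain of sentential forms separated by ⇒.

S ⇒ Lbt ⇒ Lbbt ⇒ Lbbbt ⇒ Lbbbbt ⇒ Lbbbbbt ⇒ Lbbbbbbt ⇒ Lbbbbbbbt ⇒ Lbbbbbbbbt ⇒ Lbbbbbbbbbt ⇒ Lbbbbbbbbbbt ⇒ Lbbbbbbbbbbbt ⇒ Lbbbbbbbbbbbbt ⇒ obbbbbbbbbbbbt

S ⇒ Lbt   [S -> L b t]
Lbt ⇒ Lbbt   [L -> L b]
Lbbt ⇒ Lbbbt   [L -> L b]
Lbbbt ⇒ Lbbbbt   [L -> L b]
Lbbbbt ⇒ Lbbbbbt   [L -> L b]
Lbbbbbt ⇒ Lbbbbbbt   [L -> L b]
Lbbbbbbt ⇒ Lbbbbbbbt   [L -> L b]
Lbbbbbbbt ⇒ Lbbbbbbbbt   [L -> L b]
Lbbbbbbbbt ⇒ Lbbbbbbbbbt   [L -> L b]
Lbbbbbbbbbt ⇒ Lbbbbbbbbbbt   [L -> L b]
Lbbbbbbbbbbt ⇒ Lbbbbbbbbbbbt   [L -> L b]
Lbbbbbbbbbbbt ⇒ Lbbbbbbbbbbbbt   [L -> L b]
Lbbbbbbbbbbbbt ⇒ obbbbbbbbbbbbt   [L -> o]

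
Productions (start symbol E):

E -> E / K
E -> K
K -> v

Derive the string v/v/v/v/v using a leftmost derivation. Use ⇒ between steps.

E ⇒ E/K   [E -> E / K]
E/K ⇒ E/K/K   [E -> E / K]
E/K/K ⇒ E/K/K/K   [E -> E / K]
E/K/K/K ⇒ E/K/K/K/K   [E -> E / K]
E/K/K/K/K ⇒ K/K/K/K/K   [E -> K]
K/K/K/K/K ⇒ v/K/K/K/K   [K -> v]
v/K/K/K/K ⇒ v/v/K/K/K   [K -> v]
v/v/K/K/K ⇒ v/v/v/K/K   [K -> v]
v/v/v/K/K ⇒ v/v/v/v/K   [K -> v]
v/v/v/v/K ⇒ v/v/v/v/v   [K -> v]

E ⇒ E/K ⇒ E/K/K ⇒ E/K/K/K ⇒ E/K/K/K/K ⇒ K/K/K/K/K ⇒ v/K/K/K/K ⇒ v/v/K/K/K ⇒ v/v/v/K/K ⇒ v/v/v/v/K ⇒ v/v/v/v/v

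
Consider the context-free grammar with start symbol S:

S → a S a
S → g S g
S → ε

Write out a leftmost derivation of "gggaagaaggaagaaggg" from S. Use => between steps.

S => gSg => ggSgg => gggSggg => gggaSaggg => gggaaSaaggg => gggaagSgaaggg => gggaagaSagaaggg => gggaagaaSaagaaggg => gggaagaagSgaagaaggg => gggaagaaggaagaaggg

S => gSg   [S → g S g]
gSg => ggSgg   [S → g S g]
ggSgg => gggSggg   [S → g S g]
gggSggg => gggaSaggg   [S → a S a]
gggaSaggg => gggaaSaaggg   [S → a S a]
gggaaSaaggg => gggaagSgaaggg   [S → g S g]
gggaagSgaaggg => gggaagaSagaaggg   [S → a S a]
gggaagaSagaaggg => gggaagaaSaagaaggg   [S → a S a]
gggaagaaSaagaaggg => gggaagaagSgaagaaggg   [S → g S g]
gggaagaagSgaagaaggg => gggaagaaggaagaaggg   [S → ε]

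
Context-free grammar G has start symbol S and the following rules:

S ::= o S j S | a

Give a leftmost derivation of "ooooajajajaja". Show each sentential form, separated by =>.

S=>oSjS=>ooSjSjS=>oooSjSjSjS=>ooooSjSjSjSjS=>ooooajSjSjSjS=>ooooajajSjSjS=>ooooajajajSjS=>ooooajajajajS=>ooooajajajaja

S => oSjS   [S ::= o S j S]
oSjS => ooSjSjS   [S ::= o S j S]
ooSjSjS => oooSjSjSjS   [S ::= o S j S]
oooSjSjSjS => ooooSjSjSjSjS   [S ::= o S j S]
ooooSjSjSjSjS => ooooajSjSjSjS   [S ::= a]
ooooajSjSjSjS => ooooajajSjSjS   [S ::= a]
ooooajajSjSjS => ooooajajajSjS   [S ::= a]
ooooajajajSjS => ooooajajajajS   [S ::= a]
ooooajajajajS => ooooajajajaja   [S ::= a]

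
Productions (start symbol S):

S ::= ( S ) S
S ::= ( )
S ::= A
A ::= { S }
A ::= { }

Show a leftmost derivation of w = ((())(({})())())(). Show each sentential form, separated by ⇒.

S ⇒ (S)S   [S ::= ( S ) S]
(S)S ⇒ ((S)S)S   [S ::= ( S ) S]
((S)S)S ⇒ ((())S)S   [S ::= ( )]
((())S)S ⇒ ((())(S)S)S   [S ::= ( S ) S]
((())(S)S)S ⇒ ((())((S)S)S)S   [S ::= ( S ) S]
((())((S)S)S)S ⇒ ((())((A)S)S)S   [S ::= A]
((())((A)S)S)S ⇒ ((())(({})S)S)S   [A ::= { }]
((())(({})S)S)S ⇒ ((())(({})())S)S   [S ::= ( )]
((())(({})())S)S ⇒ ((())(({})())())S   [S ::= ( )]
((())(({})())())S ⇒ ((())(({})())())()   [S ::= ( )]

S⇒(S)S⇒((S)S)S⇒((())S)S⇒((())(S)S)S⇒((())((S)S)S)S⇒((())((A)S)S)S⇒((())(({})S)S)S⇒((())(({})())S)S⇒((())(({})())())S⇒((())(({})())())()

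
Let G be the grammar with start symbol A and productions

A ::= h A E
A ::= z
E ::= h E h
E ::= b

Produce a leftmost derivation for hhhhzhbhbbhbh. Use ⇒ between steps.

A⇒hAE⇒hhAEE⇒hhhAEEE⇒hhhhAEEEE⇒hhhhzEEEE⇒hhhhzhEhEEE⇒hhhhzhbhEEE⇒hhhhzhbhbEE⇒hhhhzhbhbbE⇒hhhhzhbhbbhEh⇒hhhhzhbhbbhbh

A ⇒ hAE   [A ::= h A E]
hAE ⇒ hhAEE   [A ::= h A E]
hhAEE ⇒ hhhAEEE   [A ::= h A E]
hhhAEEE ⇒ hhhhAEEEE   [A ::= h A E]
hhhhAEEEE ⇒ hhhhzEEEE   [A ::= z]
hhhhzEEEE ⇒ hhhhzhEhEEE   [E ::= h E h]
hhhhzhEhEEE ⇒ hhhhzhbhEEE   [E ::= b]
hhhhzhbhEEE ⇒ hhhhzhbhbEE   [E ::= b]
hhhhzhbhbEE ⇒ hhhhzhbhbbE   [E ::= b]
hhhhzhbhbbE ⇒ hhhhzhbhbbhEh   [E ::= h E h]
hhhhzhbhbbhEh ⇒ hhhhzhbhbbhbh   [E ::= b]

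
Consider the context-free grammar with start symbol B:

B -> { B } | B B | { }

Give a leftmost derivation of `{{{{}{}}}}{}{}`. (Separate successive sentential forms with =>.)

B=>BB=>BBB=>{B}BB=>{{B}}BB=>{{{B}}}BB=>{{{BB}}}BB=>{{{{}B}}}BB=>{{{{}{}}}}BB=>{{{{}{}}}}{}B=>{{{{}{}}}}{}{}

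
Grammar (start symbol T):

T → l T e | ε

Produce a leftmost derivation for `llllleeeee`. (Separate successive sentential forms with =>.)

T => lTe   [T → l T e]
lTe => llTee   [T → l T e]
llTee => lllTeee   [T → l T e]
lllTeee => llllTeeee   [T → l T e]
llllTeeee => lllllTeeeee   [T → l T e]
lllllTeeeee => llllleeeee   [T → ε]

T => lTe => llTee => lllTeee => llllTeeee => lllllTeeeee => llllleeeee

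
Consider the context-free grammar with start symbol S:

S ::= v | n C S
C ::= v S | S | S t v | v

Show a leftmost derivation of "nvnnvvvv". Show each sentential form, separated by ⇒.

S⇒nCS⇒nvS⇒nvnCS⇒nvnSS⇒nvnnCSS⇒nvnnvSSS⇒nvnnvvSS⇒nvnnvvvS⇒nvnnvvvv

S ⇒ nCS   [S ::= n C S]
nCS ⇒ nvS   [C ::= v]
nvS ⇒ nvnCS   [S ::= n C S]
nvnCS ⇒ nvnSS   [C ::= S]
nvnSS ⇒ nvnnCSS   [S ::= n C S]
nvnnCSS ⇒ nvnnvSSS   [C ::= v S]
nvnnvSSS ⇒ nvnnvvSS   [S ::= v]
nvnnvvSS ⇒ nvnnvvvS   [S ::= v]
nvnnvvvS ⇒ nvnnvvvv   [S ::= v]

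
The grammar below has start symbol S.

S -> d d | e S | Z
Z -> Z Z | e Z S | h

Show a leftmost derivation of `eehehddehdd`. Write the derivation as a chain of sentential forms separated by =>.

S => eS   [S -> e S]
eS => eZ   [S -> Z]
eZ => eZZ   [Z -> Z Z]
eZZ => eeZSZ   [Z -> e Z S]
eeZSZ => eehSZ   [Z -> h]
eehSZ => eehZZ   [S -> Z]
eehZZ => eeheZSZ   [Z -> e Z S]
eeheZSZ => eehehSZ   [Z -> h]
eehehSZ => eehehddZ   [S -> d d]
eehehddZ => eehehddeZS   [Z -> e Z S]
eehehddeZS => eehehddehS   [Z -> h]
eehehddehS => eehehddehdd   [S -> d d]

S=>eS=>eZ=>eZZ=>eeZSZ=>eehSZ=>eehZZ=>eeheZSZ=>eehehSZ=>eehehddZ=>eehehddeZS=>eehehddehS=>eehehddehdd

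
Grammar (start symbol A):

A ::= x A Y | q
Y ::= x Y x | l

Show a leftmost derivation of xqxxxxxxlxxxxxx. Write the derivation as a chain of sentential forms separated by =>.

A => xAY => xqY => xqxYx => xqxxYxx => xqxxxYxxx => xqxxxxYxxxx => xqxxxxxYxxxxx => xqxxxxxxYxxxxxx => xqxxxxxxlxxxxxx

A => xAY   [A ::= x A Y]
xAY => xqY   [A ::= q]
xqY => xqxYx   [Y ::= x Y x]
xqxYx => xqxxYxx   [Y ::= x Y x]
xqxxYxx => xqxxxYxxx   [Y ::= x Y x]
xqxxxYxxx => xqxxxxYxxxx   [Y ::= x Y x]
xqxxxxYxxxx => xqxxxxxYxxxxx   [Y ::= x Y x]
xqxxxxxYxxxxx => xqxxxxxxYxxxxxx   [Y ::= x Y x]
xqxxxxxxYxxxxxx => xqxxxxxxlxxxxxx   [Y ::= l]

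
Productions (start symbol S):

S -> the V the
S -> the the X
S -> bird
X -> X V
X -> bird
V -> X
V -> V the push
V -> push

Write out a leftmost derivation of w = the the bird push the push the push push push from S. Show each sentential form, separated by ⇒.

S ⇒ the the X ⇒ the the X V ⇒ the the X V V ⇒ the the X V V V ⇒ the the bird V V V ⇒ the the bird V the push V V ⇒ the the bird V the push the push V V ⇒ the the bird push the push the push V V ⇒ the the bird push the push the push push V ⇒ the the bird push the push the push push push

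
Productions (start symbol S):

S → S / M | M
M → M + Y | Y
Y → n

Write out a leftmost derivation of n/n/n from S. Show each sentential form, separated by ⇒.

S⇒S/M⇒S/M/M⇒M/M/M⇒Y/M/M⇒n/M/M⇒n/Y/M⇒n/n/M⇒n/n/Y⇒n/n/n

S ⇒ S/M   [S → S / M]
S/M ⇒ S/M/M   [S → S / M]
S/M/M ⇒ M/M/M   [S → M]
M/M/M ⇒ Y/M/M   [M → Y]
Y/M/M ⇒ n/M/M   [Y → n]
n/M/M ⇒ n/Y/M   [M → Y]
n/Y/M ⇒ n/n/M   [Y → n]
n/n/M ⇒ n/n/Y   [M → Y]
n/n/Y ⇒ n/n/n   [Y → n]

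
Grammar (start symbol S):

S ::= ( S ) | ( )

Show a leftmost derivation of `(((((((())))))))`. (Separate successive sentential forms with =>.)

S => (S) => ((S)) => (((S))) => ((((S)))) => (((((S))))) => ((((((S)))))) => (((((((S))))))) => (((((((())))))))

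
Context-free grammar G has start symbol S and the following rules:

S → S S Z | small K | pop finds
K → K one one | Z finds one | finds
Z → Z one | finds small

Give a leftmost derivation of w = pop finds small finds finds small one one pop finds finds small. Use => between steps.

S => S S Z => S S Z S Z => pop finds S Z S Z => pop finds small K Z S Z => pop finds small finds Z S Z => pop finds small finds Z one S Z => pop finds small finds Z one one S Z => pop finds small finds finds small one one S Z => pop finds small finds finds small one one pop finds Z => pop finds small finds finds small one one pop finds finds small

S => S S Z   [S → S S Z]
S S Z => S S Z S Z   [S → S S Z]
S S Z S Z => pop finds S Z S Z   [S → pop finds]
pop finds S Z S Z => pop finds small K Z S Z   [S → small K]
pop finds small K Z S Z => pop finds small finds Z S Z   [K → finds]
pop finds small finds Z S Z => pop finds small finds Z one S Z   [Z → Z one]
pop finds small finds Z one S Z => pop finds small finds Z one one S Z   [Z → Z one]
pop finds small finds Z one one S Z => pop finds small finds finds small one one S Z   [Z → finds small]
pop finds small finds finds small one one S Z => pop finds small finds finds small one one pop finds Z   [S → pop finds]
pop finds small finds finds small one one pop finds Z => pop finds small finds finds small one one pop finds finds small   [Z → finds small]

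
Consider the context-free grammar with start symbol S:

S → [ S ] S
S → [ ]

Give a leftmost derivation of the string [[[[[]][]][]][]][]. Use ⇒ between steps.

S ⇒ [S]S ⇒ [[S]S]S ⇒ [[[S]S]S]S ⇒ [[[[S]S]S]S]S ⇒ [[[[[]]S]S]S]S ⇒ [[[[[]][]]S]S]S ⇒ [[[[[]][]][]]S]S ⇒ [[[[[]][]][]][]]S ⇒ [[[[[]][]][]][]][]

S ⇒ [S]S   [S → [ S ] S]
[S]S ⇒ [[S]S]S   [S → [ S ] S]
[[S]S]S ⇒ [[[S]S]S]S   [S → [ S ] S]
[[[S]S]S]S ⇒ [[[[S]S]S]S]S   [S → [ S ] S]
[[[[S]S]S]S]S ⇒ [[[[[]]S]S]S]S   [S → [ ]]
[[[[[]]S]S]S]S ⇒ [[[[[]][]]S]S]S   [S → [ ]]
[[[[[]][]]S]S]S ⇒ [[[[[]][]][]]S]S   [S → [ ]]
[[[[[]][]][]]S]S ⇒ [[[[[]][]][]][]]S   [S → [ ]]
[[[[[]][]][]][]]S ⇒ [[[[[]][]][]][]][]   [S → [ ]]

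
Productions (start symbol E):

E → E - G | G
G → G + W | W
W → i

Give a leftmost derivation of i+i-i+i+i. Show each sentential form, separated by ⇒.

E ⇒ E-G ⇒ G-G ⇒ G+W-G ⇒ W+W-G ⇒ i+W-G ⇒ i+i-G ⇒ i+i-G+W ⇒ i+i-G+W+W ⇒ i+i-W+W+W ⇒ i+i-i+W+W ⇒ i+i-i+i+W ⇒ i+i-i+i+i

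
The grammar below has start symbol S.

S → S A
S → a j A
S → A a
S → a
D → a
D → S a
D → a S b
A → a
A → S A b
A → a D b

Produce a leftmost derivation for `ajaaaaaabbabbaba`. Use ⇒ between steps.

S ⇒ Aa   [S → A a]
Aa ⇒ SAba   [A → S A b]
SAba ⇒ ajAAba   [S → a j A]
ajAAba ⇒ ajaDbAba   [A → a D b]
ajaDbAba ⇒ ajaaSbbAba   [D → a S b]
ajaaSbbAba ⇒ ajaaAabbAba   [S → A a]
ajaaAabbAba ⇒ ajaaaDbabbAba   [A → a D b]
ajaaaDbabbAba ⇒ ajaaaaSbbabbAba   [D → a S b]
ajaaaaSbbabbAba ⇒ ajaaaaSAbbabbAba   [S → S A]
ajaaaaSAbbabbAba ⇒ ajaaaaaAbbabbAba   [S → a]
ajaaaaaAbbabbAba ⇒ ajaaaaaabbabbAba   [A → a]
ajaaaaaabbabbAba ⇒ ajaaaaaabbabbaba   [A → a]

S ⇒ Aa ⇒ SAba ⇒ ajAAba ⇒ ajaDbAba ⇒ ajaaSbbAba ⇒ ajaaAabbAba ⇒ ajaaaDbabbAba ⇒ ajaaaaSbbabbAba ⇒ ajaaaaSAbbabbAba ⇒ ajaaaaaAbbabbAba ⇒ ajaaaaaabbabbAba ⇒ ajaaaaaabbabbaba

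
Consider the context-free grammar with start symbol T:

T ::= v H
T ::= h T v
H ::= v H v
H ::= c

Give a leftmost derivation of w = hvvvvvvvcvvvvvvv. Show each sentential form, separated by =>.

T => hTv   [T ::= h T v]
hTv => hvHv   [T ::= v H]
hvHv => hvvHvv   [H ::= v H v]
hvvHvv => hvvvHvvv   [H ::= v H v]
hvvvHvvv => hvvvvHvvvv   [H ::= v H v]
hvvvvHvvvv => hvvvvvHvvvvv   [H ::= v H v]
hvvvvvHvvvvv => hvvvvvvHvvvvvv   [H ::= v H v]
hvvvvvvHvvvvvv => hvvvvvvvHvvvvvvv   [H ::= v H v]
hvvvvvvvHvvvvvvv => hvvvvvvvcvvvvvvv   [H ::= c]

T => hTv => hvHv => hvvHvv => hvvvHvvv => hvvvvHvvvv => hvvvvvHvvvvv => hvvvvvvHvvvvvv => hvvvvvvvHvvvvvvv => hvvvvvvvcvvvvvvv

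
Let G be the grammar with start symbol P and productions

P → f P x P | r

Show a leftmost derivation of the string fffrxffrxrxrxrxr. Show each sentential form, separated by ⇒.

P ⇒ fPxP ⇒ ffPxPxP ⇒ fffPxPxPxP ⇒ fffrxPxPxP ⇒ fffrxfPxPxPxP ⇒ fffrxffPxPxPxPxP ⇒ fffrxffrxPxPxPxP ⇒ fffrxffrxrxPxPxP ⇒ fffrxffrxrxrxPxP ⇒ fffrxffrxrxrxrxP ⇒ fffrxffrxrxrxrxr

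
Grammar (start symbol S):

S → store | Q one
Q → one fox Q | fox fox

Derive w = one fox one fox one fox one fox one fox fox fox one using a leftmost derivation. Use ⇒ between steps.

S ⇒ Q one ⇒ one fox Q one ⇒ one fox one fox Q one ⇒ one fox one fox one fox Q one ⇒ one fox one fox one fox one fox Q one ⇒ one fox one fox one fox one fox one fox Q one ⇒ one fox one fox one fox one fox one fox fox fox one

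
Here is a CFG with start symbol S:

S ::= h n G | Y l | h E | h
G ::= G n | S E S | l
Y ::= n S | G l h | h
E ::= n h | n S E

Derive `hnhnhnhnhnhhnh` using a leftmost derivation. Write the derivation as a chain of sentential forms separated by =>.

S=>hE=>hnSE=>hnhE=>hnhnSE=>hnhnhE=>hnhnhnSE=>hnhnhnhnGE=>hnhnhnhnSESE=>hnhnhnhnhESE=>hnhnhnhnhnhSE=>hnhnhnhnhnhhE=>hnhnhnhnhnhhnh

S => hE   [S ::= h E]
hE => hnSE   [E ::= n S E]
hnSE => hnhE   [S ::= h]
hnhE => hnhnSE   [E ::= n S E]
hnhnSE => hnhnhE   [S ::= h]
hnhnhE => hnhnhnSE   [E ::= n S E]
hnhnhnSE => hnhnhnhnGE   [S ::= h n G]
hnhnhnhnGE => hnhnhnhnSESE   [G ::= S E S]
hnhnhnhnSESE => hnhnhnhnhESE   [S ::= h]
hnhnhnhnhESE => hnhnhnhnhnhSE   [E ::= n h]
hnhnhnhnhnhSE => hnhnhnhnhnhhE   [S ::= h]
hnhnhnhnhnhhE => hnhnhnhnhnhhnh   [E ::= n h]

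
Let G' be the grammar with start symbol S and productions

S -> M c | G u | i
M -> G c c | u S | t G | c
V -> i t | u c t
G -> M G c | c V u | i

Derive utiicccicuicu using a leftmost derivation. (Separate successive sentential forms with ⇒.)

S ⇒ Gu ⇒ MGcu ⇒ uSGcu ⇒ uGuGcu ⇒ uMGcuGcu ⇒ uGccGcuGcu ⇒ uMGcccGcuGcu ⇒ utGGcccGcuGcu ⇒ utiGcccGcuGcu ⇒ utiicccGcuGcu ⇒ utiicccicuGcu ⇒ utiicccicuicu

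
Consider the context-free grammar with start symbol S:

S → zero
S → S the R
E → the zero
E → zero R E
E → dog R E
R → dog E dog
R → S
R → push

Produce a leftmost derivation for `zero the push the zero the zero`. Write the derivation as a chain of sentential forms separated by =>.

S => S the R => S the R the R => S the R the R the R => zero the R the R the R => zero the push the R the R => zero the push the S the R => zero the push the zero the R => zero the push the zero the S => zero the push the zero the zero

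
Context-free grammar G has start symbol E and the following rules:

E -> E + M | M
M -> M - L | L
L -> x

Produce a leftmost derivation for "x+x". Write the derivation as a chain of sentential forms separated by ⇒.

E ⇒ E+M ⇒ M+M ⇒ L+M ⇒ x+M ⇒ x+L ⇒ x+x

E ⇒ E+M   [E -> E + M]
E+M ⇒ M+M   [E -> M]
M+M ⇒ L+M   [M -> L]
L+M ⇒ x+M   [L -> x]
x+M ⇒ x+L   [M -> L]
x+L ⇒ x+x   [L -> x]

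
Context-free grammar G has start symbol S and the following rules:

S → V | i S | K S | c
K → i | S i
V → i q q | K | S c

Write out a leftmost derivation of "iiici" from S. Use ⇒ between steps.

S ⇒ KS ⇒ iS ⇒ iV ⇒ iK ⇒ iSi ⇒ iKSi ⇒ iiSi ⇒ iiiSi ⇒ iiici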